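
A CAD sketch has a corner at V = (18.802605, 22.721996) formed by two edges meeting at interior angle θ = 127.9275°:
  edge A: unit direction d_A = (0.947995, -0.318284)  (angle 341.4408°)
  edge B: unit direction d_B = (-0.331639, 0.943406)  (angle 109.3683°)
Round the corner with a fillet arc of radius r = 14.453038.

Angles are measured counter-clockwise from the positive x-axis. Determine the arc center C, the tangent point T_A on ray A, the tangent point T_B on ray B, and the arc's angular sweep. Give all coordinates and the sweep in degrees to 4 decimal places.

center=(30.0961,34.1761) T_A=(25.4960,20.4747) T_B=(16.4611,29.3830) sweep=52.0725

bisector direction at 45.4046° = (0.702097,0.712082)
center distance |VC| = r/sin(θ/2) = 14.453038/sin(63.9637°) = 16.085445
C = V + |VC|·bis = (30.0961,34.1761)
T_A = V + ((C−V)·d_A)·d_A = V + 7.0605·d_A = (25.4960,20.4747)
T_B = V + ((C−V)·d_B)·d_B = V + 7.0605·d_B = (16.4611,29.3830)
sweep = 180° − θ = 52.0725°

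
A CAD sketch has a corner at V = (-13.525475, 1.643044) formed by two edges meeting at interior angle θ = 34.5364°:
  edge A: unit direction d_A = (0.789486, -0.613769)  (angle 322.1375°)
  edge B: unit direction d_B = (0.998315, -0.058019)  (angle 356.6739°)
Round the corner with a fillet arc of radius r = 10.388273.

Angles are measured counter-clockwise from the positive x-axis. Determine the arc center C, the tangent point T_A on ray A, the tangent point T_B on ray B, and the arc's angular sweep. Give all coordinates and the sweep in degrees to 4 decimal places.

center=(19.2337,-10.6666) T_A=(12.8577,-18.8680) T_B=(19.8365,-0.2958) sweep=145.4636

bisector direction at 339.4057° = (0.936095,-0.351749)
center distance |VC| = r/sin(θ/2) = 10.388273/sin(17.2682°) = 34.995623
C = V + |VC|·bis = (19.2337,-10.6666)
T_A = V + ((C−V)·d_A)·d_A = V + 33.4182·d_A = (12.8577,-18.8680)
T_B = V + ((C−V)·d_B)·d_B = V + 33.4182·d_B = (19.8365,-0.2958)
sweep = 180° − θ = 145.4636°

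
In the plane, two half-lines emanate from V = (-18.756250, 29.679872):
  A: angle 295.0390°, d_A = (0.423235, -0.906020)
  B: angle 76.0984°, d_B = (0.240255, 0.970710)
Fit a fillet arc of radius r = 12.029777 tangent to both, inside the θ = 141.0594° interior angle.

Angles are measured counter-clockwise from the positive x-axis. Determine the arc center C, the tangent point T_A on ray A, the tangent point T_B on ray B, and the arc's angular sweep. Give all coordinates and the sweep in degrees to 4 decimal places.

bisector direction at 5.5687° = (0.995281,0.097039)
center distance |VC| = r/sin(θ/2) = 12.029777/sin(70.5297°) = 12.759433
C = V + |VC|·bis = (-6.0570,30.9180)
T_A = V + ((C−V)·d_A)·d_A = V + 4.2530·d_A = (-16.9563,25.8266)
T_B = V + ((C−V)·d_B)·d_B = V + 4.2530·d_B = (-17.7345,33.8083)
sweep = 180° − θ = 38.9406°

center=(-6.0570,30.9180) T_A=(-16.9563,25.8266) T_B=(-17.7345,33.8083) sweep=38.9406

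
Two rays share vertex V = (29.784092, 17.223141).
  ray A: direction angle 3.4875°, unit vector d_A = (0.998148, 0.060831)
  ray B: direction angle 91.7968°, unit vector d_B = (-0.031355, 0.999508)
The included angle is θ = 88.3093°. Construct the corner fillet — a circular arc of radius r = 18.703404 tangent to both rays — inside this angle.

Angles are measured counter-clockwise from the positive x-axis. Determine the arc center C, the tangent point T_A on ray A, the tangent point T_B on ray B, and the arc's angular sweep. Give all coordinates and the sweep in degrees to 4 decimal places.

bisector direction at 47.6421° = (0.673759,0.738951)
center distance |VC| = r/sin(θ/2) = 18.703404/sin(44.1546°) = 26.849659
C = V + |VC|·bis = (47.8743,37.0637)
T_A = V + ((C−V)·d_A)·d_A = V + 19.2636·d_A = (49.0120,18.3950)
T_B = V + ((C−V)·d_B)·d_B = V + 19.2636·d_B = (29.1801,36.4773)
sweep = 180° − θ = 91.6907°

center=(47.8743,37.0637) T_A=(49.0120,18.3950) T_B=(29.1801,36.4773) sweep=91.6907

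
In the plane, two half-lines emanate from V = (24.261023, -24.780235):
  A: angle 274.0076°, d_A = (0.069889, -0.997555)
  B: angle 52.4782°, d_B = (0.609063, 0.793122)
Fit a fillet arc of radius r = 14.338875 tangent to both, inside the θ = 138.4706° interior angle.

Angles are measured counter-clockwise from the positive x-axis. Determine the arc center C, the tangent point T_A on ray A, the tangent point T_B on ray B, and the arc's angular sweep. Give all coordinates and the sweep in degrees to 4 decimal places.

center=(38.9448,-29.2015) T_A=(24.6410,-30.2037) T_B=(27.5723,-20.4683) sweep=41.5294

bisector direction at 343.2429° = (0.957536,-0.288315)
center distance |VC| = r/sin(θ/2) = 14.338875/sin(69.2353°) = 15.334969
C = V + |VC|·bis = (38.9448,-29.2015)
T_A = V + ((C−V)·d_A)·d_A = V + 5.4367·d_A = (24.6410,-30.2037)
T_B = V + ((C−V)·d_B)·d_B = V + 5.4367·d_B = (27.5723,-20.4683)
sweep = 180° − θ = 41.5294°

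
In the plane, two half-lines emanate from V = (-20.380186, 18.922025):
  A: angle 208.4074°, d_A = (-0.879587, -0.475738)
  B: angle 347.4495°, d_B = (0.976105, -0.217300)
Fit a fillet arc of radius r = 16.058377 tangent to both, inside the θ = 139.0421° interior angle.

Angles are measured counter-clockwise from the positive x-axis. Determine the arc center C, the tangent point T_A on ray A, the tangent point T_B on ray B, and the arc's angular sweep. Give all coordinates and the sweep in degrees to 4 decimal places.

center=(-18.0157,1.9442) T_A=(-25.6553,16.0689) T_B=(-14.5262,17.6188) sweep=40.9579

bisector direction at 277.9284° = (0.137936,-0.990441)
center distance |VC| = r/sin(θ/2) = 16.058377/sin(69.5211°) = 17.141720
C = V + |VC|·bis = (-18.0157,1.9442)
T_A = V + ((C−V)·d_A)·d_A = V + 5.9973·d_A = (-25.6553,16.0689)
T_B = V + ((C−V)·d_B)·d_B = V + 5.9973·d_B = (-14.5262,17.6188)
sweep = 180° − θ = 40.9579°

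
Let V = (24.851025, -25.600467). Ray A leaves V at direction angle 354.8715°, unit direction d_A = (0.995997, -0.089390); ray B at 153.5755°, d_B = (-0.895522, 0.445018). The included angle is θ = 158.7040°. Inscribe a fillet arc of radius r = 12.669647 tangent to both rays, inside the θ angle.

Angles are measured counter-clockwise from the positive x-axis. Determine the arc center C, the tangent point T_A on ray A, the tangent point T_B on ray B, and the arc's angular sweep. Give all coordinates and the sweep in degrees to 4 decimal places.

bisector direction at 74.2235° = (0.271886,0.962330)
center distance |VC| = r/sin(θ/2) = 12.669647/sin(79.3520°) = 12.891629
C = V + |VC|·bis = (28.3561,-13.1945)
T_A = V + ((C−V)·d_A)·d_A = V + 2.3820·d_A = (27.2235,-25.8134)
T_B = V + ((C−V)·d_B)·d_B = V + 2.3820·d_B = (22.7179,-24.5404)
sweep = 180° − θ = 21.2960°

center=(28.3561,-13.1945) T_A=(27.2235,-25.8134) T_B=(22.7179,-24.5404) sweep=21.2960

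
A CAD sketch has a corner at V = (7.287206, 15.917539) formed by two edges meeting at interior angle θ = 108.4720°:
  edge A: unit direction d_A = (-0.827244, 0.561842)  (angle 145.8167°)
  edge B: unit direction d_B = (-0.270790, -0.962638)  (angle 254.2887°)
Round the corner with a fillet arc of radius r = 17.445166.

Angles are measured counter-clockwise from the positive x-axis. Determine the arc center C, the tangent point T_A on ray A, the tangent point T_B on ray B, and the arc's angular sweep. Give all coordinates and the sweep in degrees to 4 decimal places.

center=(-12.9087,8.5458) T_A=(-3.1073,22.9772) T_B=(3.8847,3.8218) sweep=71.5280

bisector direction at 200.0527° = (-0.939378,-0.342884)
center distance |VC| = r/sin(θ/2) = 17.445166/sin(54.2360°) = 21.499255
C = V + |VC|·bis = (-12.9087,8.5458)
T_A = V + ((C−V)·d_A)·d_A = V + 12.5652·d_A = (-3.1073,22.9772)
T_B = V + ((C−V)·d_B)·d_B = V + 12.5652·d_B = (3.8847,3.8218)
sweep = 180° − θ = 71.5280°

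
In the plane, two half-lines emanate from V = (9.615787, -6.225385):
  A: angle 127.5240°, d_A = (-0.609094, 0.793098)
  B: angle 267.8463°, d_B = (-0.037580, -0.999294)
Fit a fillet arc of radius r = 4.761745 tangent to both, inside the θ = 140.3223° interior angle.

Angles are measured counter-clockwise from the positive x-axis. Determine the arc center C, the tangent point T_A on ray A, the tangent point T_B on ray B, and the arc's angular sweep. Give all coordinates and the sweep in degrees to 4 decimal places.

bisector direction at 197.6851° = (-0.952740,-0.303786)
center distance |VC| = r/sin(θ/2) = 4.761745/sin(70.1612°) = 5.062181
C = V + |VC|·bis = (4.7928,-7.7632)
T_A = V + ((C−V)·d_A)·d_A = V + 1.7180·d_A = (8.5694,-4.8629)
T_B = V + ((C−V)·d_B)·d_B = V + 1.7180·d_B = (9.5512,-7.9422)
sweep = 180° − θ = 39.6777°

center=(4.7928,-7.7632) T_A=(8.5694,-4.8629) T_B=(9.5512,-7.9422) sweep=39.6777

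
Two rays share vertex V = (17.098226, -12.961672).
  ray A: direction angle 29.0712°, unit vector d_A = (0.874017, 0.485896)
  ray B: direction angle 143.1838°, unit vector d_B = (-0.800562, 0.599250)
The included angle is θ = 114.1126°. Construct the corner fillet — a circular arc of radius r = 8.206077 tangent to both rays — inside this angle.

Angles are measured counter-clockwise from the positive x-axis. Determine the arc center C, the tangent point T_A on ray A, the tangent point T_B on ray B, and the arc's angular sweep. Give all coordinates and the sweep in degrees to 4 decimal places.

bisector direction at 86.1275° = (0.067536,0.997717)
center distance |VC| = r/sin(θ/2) = 8.206077/sin(57.0563°) = 9.778390
C = V + |VC|·bis = (17.7586,-3.2056)
T_A = V + ((C−V)·d_A)·d_A = V + 5.3176·d_A = (21.7459,-10.3779)
T_B = V + ((C−V)·d_B)·d_B = V + 5.3176·d_B = (12.8411,-9.7751)
sweep = 180° − θ = 65.8874°

center=(17.7586,-3.2056) T_A=(21.7459,-10.3779) T_B=(12.8411,-9.7751) sweep=65.8874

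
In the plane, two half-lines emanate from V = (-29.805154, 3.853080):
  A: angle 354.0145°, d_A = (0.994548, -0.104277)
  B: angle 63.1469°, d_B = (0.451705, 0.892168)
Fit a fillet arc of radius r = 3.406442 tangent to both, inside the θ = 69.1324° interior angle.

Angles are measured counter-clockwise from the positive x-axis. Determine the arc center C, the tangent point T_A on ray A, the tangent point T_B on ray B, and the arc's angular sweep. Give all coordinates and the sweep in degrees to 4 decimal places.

bisector direction at 28.5807° = (0.878144,0.478396)
center distance |VC| = r/sin(θ/2) = 3.406442/sin(34.5662°) = 6.004043
C = V + |VC|·bis = (-24.5327,6.7254)
T_A = V + ((C−V)·d_A)·d_A = V + 4.9442·d_A = (-24.8880,3.3375)
T_B = V + ((C−V)·d_B)·d_B = V + 4.9442·d_B = (-27.5719,8.2641)
sweep = 180° − θ = 110.8676°

center=(-24.5327,6.7254) T_A=(-24.8880,3.3375) T_B=(-27.5719,8.2641) sweep=110.8676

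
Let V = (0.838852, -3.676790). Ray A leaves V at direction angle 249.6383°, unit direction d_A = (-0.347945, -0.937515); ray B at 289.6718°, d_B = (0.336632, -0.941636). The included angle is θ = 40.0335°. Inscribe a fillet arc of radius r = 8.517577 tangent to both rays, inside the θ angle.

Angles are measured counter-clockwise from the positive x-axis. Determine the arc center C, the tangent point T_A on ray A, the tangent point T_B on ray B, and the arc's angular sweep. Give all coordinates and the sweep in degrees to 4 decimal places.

center=(0.6890,-28.5601) T_A=(-7.2963,-25.5964) T_B=(8.7095,-25.6928) sweep=139.9665

bisector direction at 269.6551° = (-0.006020,-0.999982)
center distance |VC| = r/sin(θ/2) = 8.517577/sin(20.0167°) = 24.883743
C = V + |VC|·bis = (0.6890,-28.5601)
T_A = V + ((C−V)·d_A)·d_A = V + 23.3806·d_A = (-7.2963,-25.5964)
T_B = V + ((C−V)·d_B)·d_B = V + 23.3806·d_B = (8.7095,-25.6928)
sweep = 180° − θ = 139.9665°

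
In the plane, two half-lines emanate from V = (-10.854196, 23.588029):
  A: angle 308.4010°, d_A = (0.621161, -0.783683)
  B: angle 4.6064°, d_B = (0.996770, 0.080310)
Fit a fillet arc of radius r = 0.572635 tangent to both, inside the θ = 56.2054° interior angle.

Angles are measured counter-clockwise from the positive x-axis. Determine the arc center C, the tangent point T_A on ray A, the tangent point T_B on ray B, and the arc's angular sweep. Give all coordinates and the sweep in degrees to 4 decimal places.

bisector direction at 336.5037° = (0.917086,-0.398690)
center distance |VC| = r/sin(θ/2) = 0.572635/sin(28.1027°) = 1.215648
C = V + |VC|·bis = (-9.7393,23.1034)
T_A = V + ((C−V)·d_A)·d_A = V + 1.0723·d_A = (-10.1881,22.7477)
T_B = V + ((C−V)·d_B)·d_B = V + 1.0723·d_B = (-9.7853,23.6741)
sweep = 180° − θ = 123.7946°

center=(-9.7393,23.1034) T_A=(-10.1881,22.7477) T_B=(-9.7853,23.6741) sweep=123.7946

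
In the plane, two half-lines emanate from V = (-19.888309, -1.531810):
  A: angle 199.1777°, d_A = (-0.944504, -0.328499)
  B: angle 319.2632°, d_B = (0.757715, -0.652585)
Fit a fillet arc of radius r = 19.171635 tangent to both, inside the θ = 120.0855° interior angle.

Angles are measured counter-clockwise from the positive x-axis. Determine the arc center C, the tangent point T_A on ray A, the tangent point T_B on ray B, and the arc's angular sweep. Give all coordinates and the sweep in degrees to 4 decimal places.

bisector direction at 259.2205° = (-0.187031,-0.982354)
center distance |VC| = r/sin(θ/2) = 19.171635/sin(60.0427°) = 22.127971
C = V + |VC|·bis = (-24.0269,-23.2693)
T_A = V + ((C−V)·d_A)·d_A = V + 11.0497·d_A = (-30.3248,-5.1616)
T_B = V + ((C−V)·d_B)·d_B = V + 11.0497·d_B = (-11.5158,-8.7427)
sweep = 180° − θ = 59.9145°

center=(-24.0269,-23.2693) T_A=(-30.3248,-5.1616) T_B=(-11.5158,-8.7427) sweep=59.9145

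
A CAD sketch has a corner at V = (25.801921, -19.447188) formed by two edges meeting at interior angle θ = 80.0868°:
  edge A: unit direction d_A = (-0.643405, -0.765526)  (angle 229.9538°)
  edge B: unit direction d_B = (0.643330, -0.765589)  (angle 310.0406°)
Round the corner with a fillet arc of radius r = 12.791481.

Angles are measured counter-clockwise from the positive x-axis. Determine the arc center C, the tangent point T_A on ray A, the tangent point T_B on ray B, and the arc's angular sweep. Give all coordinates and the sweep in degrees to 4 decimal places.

center=(25.8009,-39.3293) T_A=(16.0087,-31.0992) T_B=(35.5940,-31.1001) sweep=99.9132

bisector direction at 269.9972° = (-0.000049,-1.000000)
center distance |VC| = r/sin(θ/2) = 12.791481/sin(40.0434°) = 19.882070
C = V + |VC|·bis = (25.8009,-39.3293)
T_A = V + ((C−V)·d_A)·d_A = V + 15.2209·d_A = (16.0087,-31.0992)
T_B = V + ((C−V)·d_B)·d_B = V + 15.2209·d_B = (35.5940,-31.1001)
sweep = 180° − θ = 99.9132°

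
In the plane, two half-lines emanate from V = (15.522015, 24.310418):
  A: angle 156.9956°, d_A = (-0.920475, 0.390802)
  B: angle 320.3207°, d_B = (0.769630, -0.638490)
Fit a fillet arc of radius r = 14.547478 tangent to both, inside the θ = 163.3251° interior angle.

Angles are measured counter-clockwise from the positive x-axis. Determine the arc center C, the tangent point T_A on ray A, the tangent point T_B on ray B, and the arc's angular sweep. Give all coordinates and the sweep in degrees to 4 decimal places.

center=(7.8744,11.7530) T_A=(13.5596,25.1436) T_B=(17.1628,22.9492) sweep=16.6749

bisector direction at 238.6582° = (-0.520143,-0.854079)
center distance |VC| = r/sin(θ/2) = 14.547478/sin(81.6625°) = 14.702869
C = V + |VC|·bis = (7.8744,11.7530)
T_A = V + ((C−V)·d_A)·d_A = V + 2.1320·d_A = (13.5596,25.1436)
T_B = V + ((C−V)·d_B)·d_B = V + 2.1320·d_B = (17.1628,22.9492)
sweep = 180° − θ = 16.6749°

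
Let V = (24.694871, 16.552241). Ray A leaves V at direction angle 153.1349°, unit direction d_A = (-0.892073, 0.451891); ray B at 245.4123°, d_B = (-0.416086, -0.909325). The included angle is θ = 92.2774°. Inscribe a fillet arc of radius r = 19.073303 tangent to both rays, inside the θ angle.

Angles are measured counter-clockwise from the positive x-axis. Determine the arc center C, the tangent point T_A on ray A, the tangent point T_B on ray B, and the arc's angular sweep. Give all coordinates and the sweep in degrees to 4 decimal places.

center=(-0.2758,7.8206) T_A=(8.3433,24.8353) T_B=(17.0681,-0.1156) sweep=87.7226

bisector direction at 199.2736° = (-0.943953,-0.330079)
center distance |VC| = r/sin(θ/2) = 19.073303/sin(46.1387°) = 26.453249
C = V + |VC|·bis = (-0.2758,7.8206)
T_A = V + ((C−V)·d_A)·d_A = V + 18.3299·d_A = (8.3433,24.8353)
T_B = V + ((C−V)·d_B)·d_B = V + 18.3299·d_B = (17.0681,-0.1156)
sweep = 180° − θ = 87.7226°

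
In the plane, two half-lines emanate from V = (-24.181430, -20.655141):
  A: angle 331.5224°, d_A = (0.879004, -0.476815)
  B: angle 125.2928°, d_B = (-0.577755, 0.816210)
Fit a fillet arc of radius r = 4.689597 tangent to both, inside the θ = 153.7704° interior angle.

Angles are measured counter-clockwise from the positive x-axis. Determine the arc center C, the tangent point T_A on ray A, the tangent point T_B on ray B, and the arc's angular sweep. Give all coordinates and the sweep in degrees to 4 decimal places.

center=(-20.9850,-17.0539) T_A=(-23.2210,-21.1761) T_B=(-24.8127,-19.7634) sweep=26.2296

bisector direction at 48.4076° = (0.663827,0.747886)
center distance |VC| = r/sin(θ/2) = 4.689597/sin(76.8852°) = 4.815190
C = V + |VC|·bis = (-20.9850,-17.0539)
T_A = V + ((C−V)·d_A)·d_A = V + 1.0926·d_A = (-23.2210,-21.1761)
T_B = V + ((C−V)·d_B)·d_B = V + 1.0926·d_B = (-24.8127,-19.7634)
sweep = 180° − θ = 26.2296°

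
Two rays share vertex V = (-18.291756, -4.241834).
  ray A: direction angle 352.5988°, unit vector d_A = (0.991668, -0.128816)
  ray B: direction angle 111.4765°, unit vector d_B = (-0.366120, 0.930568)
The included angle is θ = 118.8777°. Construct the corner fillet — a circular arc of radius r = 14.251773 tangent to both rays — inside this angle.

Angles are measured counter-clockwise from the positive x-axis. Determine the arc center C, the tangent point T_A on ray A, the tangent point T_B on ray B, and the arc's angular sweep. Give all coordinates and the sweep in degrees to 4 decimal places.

center=(-8.1106,8.8072) T_A=(-9.9464,-5.3259) T_B=(-21.3728,3.5893) sweep=61.1223

bisector direction at 52.0376° = (0.615144,0.788415)
center distance |VC| = r/sin(θ/2) = 14.251773/sin(59.4389°) = 16.550910
C = V + |VC|·bis = (-8.1106,8.8072)
T_A = V + ((C−V)·d_A)·d_A = V + 8.4154·d_A = (-9.9464,-5.3259)
T_B = V + ((C−V)·d_B)·d_B = V + 8.4154·d_B = (-21.3728,3.5893)
sweep = 180° − θ = 61.1223°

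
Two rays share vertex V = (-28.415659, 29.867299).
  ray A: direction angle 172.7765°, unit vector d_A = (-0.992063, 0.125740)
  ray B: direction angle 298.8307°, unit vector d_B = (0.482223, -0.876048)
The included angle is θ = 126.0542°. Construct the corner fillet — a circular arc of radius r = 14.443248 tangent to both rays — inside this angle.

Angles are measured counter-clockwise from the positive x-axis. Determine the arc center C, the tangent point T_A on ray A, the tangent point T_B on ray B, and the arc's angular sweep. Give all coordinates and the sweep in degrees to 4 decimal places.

center=(-37.5240,16.4629) T_A=(-35.7079,30.7916) T_B=(-24.8710,23.4278) sweep=53.9458

bisector direction at 235.8036° = (-0.562031,-0.827116)
center distance |VC| = r/sin(θ/2) = 14.443248/sin(63.0271°) = 16.206132
C = V + |VC|·bis = (-37.5240,16.4629)
T_A = V + ((C−V)·d_A)·d_A = V + 7.3506·d_A = (-35.7079,30.7916)
T_B = V + ((C−V)·d_B)·d_B = V + 7.3506·d_B = (-24.8710,23.4278)
sweep = 180° − θ = 53.9458°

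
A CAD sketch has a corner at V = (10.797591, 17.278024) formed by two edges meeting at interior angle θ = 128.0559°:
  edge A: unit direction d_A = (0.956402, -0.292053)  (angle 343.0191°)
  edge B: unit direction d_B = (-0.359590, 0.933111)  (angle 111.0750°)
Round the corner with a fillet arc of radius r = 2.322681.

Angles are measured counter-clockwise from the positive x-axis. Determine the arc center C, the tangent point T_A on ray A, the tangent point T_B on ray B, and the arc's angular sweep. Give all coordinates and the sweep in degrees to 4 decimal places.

bisector direction at 47.0471° = (0.681398,0.731913)
center distance |VC| = r/sin(θ/2) = 2.322681/sin(64.0280°) = 2.583605
C = V + |VC|·bis = (12.5581,19.1690)
T_A = V + ((C−V)·d_A)·d_A = V + 1.1314·d_A = (11.8797,16.9476)
T_B = V + ((C−V)·d_B)·d_B = V + 1.1314·d_B = (10.3907,18.3338)
sweep = 180° − θ = 51.9441°

center=(12.5581,19.1690) T_A=(11.8797,16.9476) T_B=(10.3907,18.3338) sweep=51.9441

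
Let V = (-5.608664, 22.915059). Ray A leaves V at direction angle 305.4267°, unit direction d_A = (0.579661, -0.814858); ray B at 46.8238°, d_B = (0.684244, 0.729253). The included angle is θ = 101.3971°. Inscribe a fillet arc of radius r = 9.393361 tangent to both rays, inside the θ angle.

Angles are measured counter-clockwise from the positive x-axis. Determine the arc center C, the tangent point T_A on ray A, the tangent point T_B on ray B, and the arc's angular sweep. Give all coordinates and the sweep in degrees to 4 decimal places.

bisector direction at 356.1252° = (0.997714,-0.067576)
center distance |VC| = r/sin(θ/2) = 9.393361/sin(50.6985°) = 12.138883
C = V + |VC|·bis = (6.5025,22.0948)
T_A = V + ((C−V)·d_A)·d_A = V + 7.6888·d_A = (-1.1518,16.6498)
T_B = V + ((C−V)·d_B)·d_B = V + 7.6888·d_B = (-0.3477,28.5221)
sweep = 180° − θ = 78.6029°

center=(6.5025,22.0948) T_A=(-1.1518,16.6498) T_B=(-0.3477,28.5221) sweep=78.6029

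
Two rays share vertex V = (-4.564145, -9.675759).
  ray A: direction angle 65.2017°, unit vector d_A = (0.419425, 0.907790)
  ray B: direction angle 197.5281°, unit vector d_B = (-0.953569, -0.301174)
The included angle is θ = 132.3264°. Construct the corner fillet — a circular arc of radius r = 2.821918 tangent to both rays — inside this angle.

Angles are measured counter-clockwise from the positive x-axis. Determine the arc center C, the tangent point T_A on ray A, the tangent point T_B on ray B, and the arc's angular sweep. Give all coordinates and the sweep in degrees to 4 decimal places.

bisector direction at 131.3649° = (-0.660852,0.750516)
center distance |VC| = r/sin(θ/2) = 2.821918/sin(66.1632°) = 3.085074
C = V + |VC|·bis = (-6.6029,-7.3604)
T_A = V + ((C−V)·d_A)·d_A = V + 1.2468·d_A = (-4.0412,-8.5439)
T_B = V + ((C−V)·d_B)·d_B = V + 1.2468·d_B = (-5.7530,-10.0513)
sweep = 180° − θ = 47.6736°

center=(-6.6029,-7.3604) T_A=(-4.0412,-8.5439) T_B=(-5.7530,-10.0513) sweep=47.6736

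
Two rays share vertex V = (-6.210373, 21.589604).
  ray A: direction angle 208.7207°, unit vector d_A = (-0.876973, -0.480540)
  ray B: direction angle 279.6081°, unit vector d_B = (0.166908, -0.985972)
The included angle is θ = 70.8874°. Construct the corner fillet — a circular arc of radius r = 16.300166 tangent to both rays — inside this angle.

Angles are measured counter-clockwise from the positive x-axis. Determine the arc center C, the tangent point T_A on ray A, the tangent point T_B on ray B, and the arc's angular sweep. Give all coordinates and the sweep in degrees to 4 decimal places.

bisector direction at 244.1644° = (-0.435790,-0.900048)
center distance |VC| = r/sin(θ/2) = 16.300166/sin(35.4437°) = 28.108449
C = V + |VC|·bis = (-18.4598,-3.7094)
T_A = V + ((C−V)·d_A)·d_A = V + 22.8996·d_A = (-26.2927,10.5854)
T_B = V + ((C−V)·d_B)·d_B = V + 22.8996·d_B = (-2.3883,-0.9887)
sweep = 180° − θ = 109.1126°

center=(-18.4598,-3.7094) T_A=(-26.2927,10.5854) T_B=(-2.3883,-0.9887) sweep=109.1126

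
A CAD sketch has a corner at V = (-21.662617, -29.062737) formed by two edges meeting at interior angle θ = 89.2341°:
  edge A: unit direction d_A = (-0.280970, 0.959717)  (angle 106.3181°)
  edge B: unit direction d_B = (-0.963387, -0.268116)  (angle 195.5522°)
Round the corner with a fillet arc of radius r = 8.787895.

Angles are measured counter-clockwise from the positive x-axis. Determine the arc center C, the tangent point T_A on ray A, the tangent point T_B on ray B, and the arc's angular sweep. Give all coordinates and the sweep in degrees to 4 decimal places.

bisector direction at 150.9352° = (-0.874070,0.485799)
center distance |VC| = r/sin(θ/2) = 8.787895/sin(44.6170°) = 12.511865
C = V + |VC|·bis = (-32.5989,-22.9845)
T_A = V + ((C−V)·d_A)·d_A = V + 8.9062·d_A = (-24.1650,-20.5153)
T_B = V + ((C−V)·d_B)·d_B = V + 8.9062·d_B = (-30.2427,-31.4506)
sweep = 180° − θ = 90.7659°

center=(-32.5989,-22.9845) T_A=(-24.1650,-20.5153) T_B=(-30.2427,-31.4506) sweep=90.7659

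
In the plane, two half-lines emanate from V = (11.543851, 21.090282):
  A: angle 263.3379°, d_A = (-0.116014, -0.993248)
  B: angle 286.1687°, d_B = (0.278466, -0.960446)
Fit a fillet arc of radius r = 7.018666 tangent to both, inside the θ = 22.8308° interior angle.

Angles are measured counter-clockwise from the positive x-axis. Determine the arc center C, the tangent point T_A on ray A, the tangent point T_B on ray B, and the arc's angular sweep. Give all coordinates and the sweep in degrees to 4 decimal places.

bisector direction at 274.7533° = (0.082866,-0.996561)
center distance |VC| = r/sin(θ/2) = 7.018666/sin(11.4154°) = 35.461991
C = V + |VC|·bis = (14.4824,-14.2497)
T_A = V + ((C−V)·d_A)·d_A = V + 34.7605·d_A = (7.5112,-13.4355)
T_B = V + ((C−V)·d_B)·d_B = V + 34.7605·d_B = (21.2235,-12.2953)
sweep = 180° − θ = 157.1692°

center=(14.4824,-14.2497) T_A=(7.5112,-13.4355) T_B=(21.2235,-12.2953) sweep=157.1692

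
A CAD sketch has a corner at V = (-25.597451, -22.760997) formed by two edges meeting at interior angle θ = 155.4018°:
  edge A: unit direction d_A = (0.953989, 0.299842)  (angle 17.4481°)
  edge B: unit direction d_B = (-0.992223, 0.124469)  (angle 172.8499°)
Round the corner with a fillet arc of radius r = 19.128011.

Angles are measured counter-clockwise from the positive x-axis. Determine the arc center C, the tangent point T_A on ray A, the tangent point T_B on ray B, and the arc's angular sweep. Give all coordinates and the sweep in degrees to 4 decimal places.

center=(-27.3544,-3.2627) T_A=(-21.6191,-21.5106) T_B=(-29.7353,-22.2419) sweep=24.5982

bisector direction at 95.1490° = (-0.089746,0.995965)
center distance |VC| = r/sin(θ/2) = 19.128011/sin(77.7009°) = 19.577332
C = V + |VC|·bis = (-27.3544,-3.2627)
T_A = V + ((C−V)·d_A)·d_A = V + 4.1703·d_A = (-21.6191,-21.5106)
T_B = V + ((C−V)·d_B)·d_B = V + 4.1703·d_B = (-29.7353,-22.2419)
sweep = 180° − θ = 24.5982°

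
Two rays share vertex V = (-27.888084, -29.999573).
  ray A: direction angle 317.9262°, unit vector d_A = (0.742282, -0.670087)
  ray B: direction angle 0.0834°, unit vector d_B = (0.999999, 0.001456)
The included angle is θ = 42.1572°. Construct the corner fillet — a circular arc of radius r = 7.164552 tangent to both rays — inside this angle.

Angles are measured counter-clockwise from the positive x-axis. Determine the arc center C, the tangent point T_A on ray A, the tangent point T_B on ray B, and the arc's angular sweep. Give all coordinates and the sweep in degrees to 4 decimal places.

center=(-9.2896,-37.1371) T_A=(-14.0905,-42.4552) T_B=(-9.3001,-29.9725) sweep=137.8428

bisector direction at 339.0048° = (0.933610,-0.358290)
center distance |VC| = r/sin(θ/2) = 7.164552/sin(21.0786°) = 19.920994
C = V + |VC|·bis = (-9.2896,-37.1371)
T_A = V + ((C−V)·d_A)·d_A = V + 18.5880·d_A = (-14.0905,-42.4552)
T_B = V + ((C−V)·d_B)·d_B = V + 18.5880·d_B = (-9.3001,-29.9725)
sweep = 180° − θ = 137.8428°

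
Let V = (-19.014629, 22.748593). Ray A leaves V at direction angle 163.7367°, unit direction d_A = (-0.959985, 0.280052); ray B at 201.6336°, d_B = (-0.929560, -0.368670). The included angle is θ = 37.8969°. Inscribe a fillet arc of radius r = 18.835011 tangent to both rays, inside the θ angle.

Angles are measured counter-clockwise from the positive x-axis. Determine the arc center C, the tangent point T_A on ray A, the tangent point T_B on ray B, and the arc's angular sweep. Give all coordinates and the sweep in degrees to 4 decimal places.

bisector direction at 182.6852° = (-0.998902,-0.046848)
center distance |VC| = r/sin(θ/2) = 18.835011/sin(18.9485°) = 58.004331
C = V + |VC|·bis = (-76.9553,20.0312)
T_A = V + ((C−V)·d_A)·d_A = V + 54.8611·d_A = (-71.6805,38.1126)
T_B = V + ((C−V)·d_B)·d_B = V + 54.8611·d_B = (-70.0114,2.5230)
sweep = 180° − θ = 142.1031°

center=(-76.9553,20.0312) T_A=(-71.6805,38.1126) T_B=(-70.0114,2.5230) sweep=142.1031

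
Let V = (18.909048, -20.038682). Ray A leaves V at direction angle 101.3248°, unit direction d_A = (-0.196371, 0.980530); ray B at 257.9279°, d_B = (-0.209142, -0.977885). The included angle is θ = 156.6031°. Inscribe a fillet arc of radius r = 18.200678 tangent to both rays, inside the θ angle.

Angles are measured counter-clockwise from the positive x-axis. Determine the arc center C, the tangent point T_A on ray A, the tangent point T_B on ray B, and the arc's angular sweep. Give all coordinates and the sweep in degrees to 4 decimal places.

center=(0.3227,-19.9175) T_A=(18.1690,-16.3434) T_B=(18.1209,-23.7240) sweep=23.3969

bisector direction at 179.6264° = (-0.999979,0.006521)
center distance |VC| = r/sin(θ/2) = 18.200678/sin(78.3016°) = 18.586757
C = V + |VC|·bis = (0.3227,-19.9175)
T_A = V + ((C−V)·d_A)·d_A = V + 3.7687·d_A = (18.1690,-16.3434)
T_B = V + ((C−V)·d_B)·d_B = V + 3.7687·d_B = (18.1209,-23.7240)
sweep = 180° − θ = 23.3969°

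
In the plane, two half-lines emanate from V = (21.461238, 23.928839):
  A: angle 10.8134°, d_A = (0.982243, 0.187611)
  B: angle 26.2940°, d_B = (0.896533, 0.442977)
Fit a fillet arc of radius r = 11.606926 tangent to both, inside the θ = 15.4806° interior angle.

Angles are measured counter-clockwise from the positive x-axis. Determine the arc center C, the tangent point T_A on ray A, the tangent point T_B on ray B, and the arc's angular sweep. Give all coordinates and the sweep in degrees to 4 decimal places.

center=(103.1616,51.3506) T_A=(105.3392,39.9497) T_B=(98.0200,61.7566) sweep=164.5194

bisector direction at 18.5537° = (0.948026,0.318193)
center distance |VC| = r/sin(θ/2) = 11.606926/sin(7.7403°) = 86.179478
C = V + |VC|·bis = (103.1616,51.3506)
T_A = V + ((C−V)·d_A)·d_A = V + 85.3943·d_A = (105.3392,39.9497)
T_B = V + ((C−V)·d_B)·d_B = V + 85.3943·d_B = (98.0200,61.7566)
sweep = 180° − θ = 164.5194°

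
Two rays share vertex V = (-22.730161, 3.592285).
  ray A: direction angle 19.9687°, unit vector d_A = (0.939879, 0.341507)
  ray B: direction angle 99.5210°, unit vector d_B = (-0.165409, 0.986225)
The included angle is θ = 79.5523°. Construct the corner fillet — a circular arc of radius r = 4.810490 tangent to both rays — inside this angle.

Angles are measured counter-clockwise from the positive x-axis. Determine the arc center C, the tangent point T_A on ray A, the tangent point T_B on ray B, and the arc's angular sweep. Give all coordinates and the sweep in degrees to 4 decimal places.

center=(-18.9418,10.0870) T_A=(-17.2990,5.5657) T_B=(-23.6860,9.2913) sweep=100.4477

bisector direction at 59.7448° = (0.503852,0.863790)
center distance |VC| = r/sin(θ/2) = 4.810490/sin(39.7762°) = 7.518860
C = V + |VC|·bis = (-18.9418,10.0870)
T_A = V + ((C−V)·d_A)·d_A = V + 5.7786·d_A = (-17.2990,5.5657)
T_B = V + ((C−V)·d_B)·d_B = V + 5.7786·d_B = (-23.6860,9.2913)
sweep = 180° − θ = 100.4477°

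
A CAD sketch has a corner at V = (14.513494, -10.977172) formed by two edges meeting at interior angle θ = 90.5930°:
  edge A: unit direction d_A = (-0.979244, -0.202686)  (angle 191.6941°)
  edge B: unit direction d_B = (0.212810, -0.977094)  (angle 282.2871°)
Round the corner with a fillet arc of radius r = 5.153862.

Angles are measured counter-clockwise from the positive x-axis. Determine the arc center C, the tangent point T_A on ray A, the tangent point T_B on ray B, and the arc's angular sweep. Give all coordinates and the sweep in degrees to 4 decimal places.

bisector direction at 236.9906° = (-0.544777,-0.838581)
center distance |VC| = r/sin(θ/2) = 5.153862/sin(45.2965°) = 7.251234
C = V + |VC|·bis = (10.5632,-17.0579)
T_A = V + ((C−V)·d_A)·d_A = V + 5.1008·d_A = (9.5186,-12.0110)
T_B = V + ((C−V)·d_B)·d_B = V + 5.1008·d_B = (15.5990,-15.9611)
sweep = 180° − θ = 89.4070°

center=(10.5632,-17.0579) T_A=(9.5186,-12.0110) T_B=(15.5990,-15.9611) sweep=89.4070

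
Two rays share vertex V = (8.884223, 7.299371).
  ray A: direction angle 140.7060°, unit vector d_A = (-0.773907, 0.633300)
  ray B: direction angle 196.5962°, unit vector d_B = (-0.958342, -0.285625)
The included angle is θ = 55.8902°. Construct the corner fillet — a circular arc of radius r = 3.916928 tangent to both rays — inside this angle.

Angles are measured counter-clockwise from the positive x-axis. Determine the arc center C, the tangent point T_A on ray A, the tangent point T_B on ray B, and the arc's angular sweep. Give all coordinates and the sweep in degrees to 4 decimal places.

center=(0.6893,8.9441) T_A=(3.1699,11.9755) T_B=(1.8081,5.1904) sweep=124.1098

bisector direction at 168.6511° = (-0.980447,0.196783)
center distance |VC| = r/sin(θ/2) = 3.916928/sin(27.9451°) = 8.358336
C = V + |VC|·bis = (0.6893,8.9441)
T_A = V + ((C−V)·d_A)·d_A = V + 7.3837·d_A = (3.1699,11.9755)
T_B = V + ((C−V)·d_B)·d_B = V + 7.3837·d_B = (1.8081,5.1904)
sweep = 180° − θ = 124.1098°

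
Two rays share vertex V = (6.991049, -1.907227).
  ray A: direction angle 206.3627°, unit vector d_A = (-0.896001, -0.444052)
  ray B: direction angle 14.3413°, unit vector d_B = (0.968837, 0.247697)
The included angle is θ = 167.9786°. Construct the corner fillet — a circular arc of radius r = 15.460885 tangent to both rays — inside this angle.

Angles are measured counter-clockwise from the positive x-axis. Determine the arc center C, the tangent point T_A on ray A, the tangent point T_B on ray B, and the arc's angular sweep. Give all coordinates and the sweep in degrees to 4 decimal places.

bisector direction at 290.3520° = (0.347787,-0.937574)
center distance |VC| = r/sin(θ/2) = 15.460885/sin(83.9893°) = 15.546353
C = V + |VC|·bis = (12.3979,-16.4831)
T_A = V + ((C−V)·d_A)·d_A = V + 1.6279·d_A = (5.5324,-2.6301)
T_B = V + ((C−V)·d_B)·d_B = V + 1.6279·d_B = (8.5682,-1.5040)
sweep = 180° − θ = 12.0214°

center=(12.3979,-16.4831) T_A=(5.5324,-2.6301) T_B=(8.5682,-1.5040) sweep=12.0214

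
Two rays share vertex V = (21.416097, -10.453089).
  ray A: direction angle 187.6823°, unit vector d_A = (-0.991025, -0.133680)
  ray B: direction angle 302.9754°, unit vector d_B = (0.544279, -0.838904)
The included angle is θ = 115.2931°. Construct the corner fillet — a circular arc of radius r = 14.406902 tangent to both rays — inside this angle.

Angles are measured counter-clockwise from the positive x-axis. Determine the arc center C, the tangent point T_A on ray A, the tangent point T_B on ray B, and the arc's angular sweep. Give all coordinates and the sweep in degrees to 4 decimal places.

center=(14.2974,-25.9507) T_A=(12.3715,-11.6731) T_B=(26.3835,-18.1093) sweep=64.7069

bisector direction at 245.3288° = (-0.417410,-0.908718)
center distance |VC| = r/sin(θ/2) = 14.406902/sin(57.6465°) = 17.054372
C = V + |VC|·bis = (14.2974,-25.9507)
T_A = V + ((C−V)·d_A)·d_A = V + 9.1265·d_A = (12.3715,-11.6731)
T_B = V + ((C−V)·d_B)·d_B = V + 9.1265·d_B = (26.3835,-18.1093)
sweep = 180° − θ = 64.7069°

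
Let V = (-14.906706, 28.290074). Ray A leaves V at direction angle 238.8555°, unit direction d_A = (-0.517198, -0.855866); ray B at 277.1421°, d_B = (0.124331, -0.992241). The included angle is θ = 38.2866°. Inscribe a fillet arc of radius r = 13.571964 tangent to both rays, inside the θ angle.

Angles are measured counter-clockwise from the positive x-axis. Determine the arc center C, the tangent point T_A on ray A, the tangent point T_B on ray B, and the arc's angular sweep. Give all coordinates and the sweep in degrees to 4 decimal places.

bisector direction at 257.9988° = (-0.207932,-0.978143)
center distance |VC| = r/sin(θ/2) = 13.571964/sin(19.1433°) = 41.386528
C = V + |VC|·bis = (-23.5123,-12.1919)
T_A = V + ((C−V)·d_A)·d_A = V + 39.0979·d_A = (-35.1281,-5.1725)
T_B = V + ((C−V)·d_B)·d_B = V + 39.0979·d_B = (-10.0456,-10.5045)
sweep = 180° − θ = 141.7134°

center=(-23.5123,-12.1919) T_A=(-35.1281,-5.1725) T_B=(-10.0456,-10.5045) sweep=141.7134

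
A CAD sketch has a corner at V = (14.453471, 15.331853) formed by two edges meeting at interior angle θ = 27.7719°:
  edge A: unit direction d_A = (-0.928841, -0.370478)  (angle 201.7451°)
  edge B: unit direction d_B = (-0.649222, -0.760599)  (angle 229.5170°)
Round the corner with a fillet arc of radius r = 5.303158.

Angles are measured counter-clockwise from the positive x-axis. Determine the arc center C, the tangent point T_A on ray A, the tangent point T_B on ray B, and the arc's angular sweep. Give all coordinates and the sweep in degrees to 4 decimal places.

bisector direction at 215.6310° = (-0.812785,-0.582564)
center distance |VC| = r/sin(θ/2) = 5.303158/sin(13.8859°) = 22.097413
C = V + |VC|·bis = (-3.5070,2.4587)
T_A = V + ((C−V)·d_A)·d_A = V + 21.4516·d_A = (-5.4717,7.3845)
T_B = V + ((C−V)·d_B)·d_B = V + 21.4516·d_B = (0.5266,-0.9842)
sweep = 180° − θ = 152.2281°

center=(-3.5070,2.4587) T_A=(-5.4717,7.3845) T_B=(0.5266,-0.9842) sweep=152.2281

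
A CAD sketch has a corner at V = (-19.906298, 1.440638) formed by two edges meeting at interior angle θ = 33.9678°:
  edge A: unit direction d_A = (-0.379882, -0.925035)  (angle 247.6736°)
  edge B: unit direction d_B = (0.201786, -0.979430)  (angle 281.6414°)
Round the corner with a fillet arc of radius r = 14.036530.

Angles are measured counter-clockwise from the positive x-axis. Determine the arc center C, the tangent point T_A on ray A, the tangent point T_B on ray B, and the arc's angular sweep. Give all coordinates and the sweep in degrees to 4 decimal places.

bisector direction at 264.6575° = (-0.093109,-0.995656)
center distance |VC| = r/sin(θ/2) = 14.036530/sin(16.9839°) = 48.053362
C = V + |VC|·bis = (-24.3805,-46.4040)
T_A = V + ((C−V)·d_A)·d_A = V + 45.9576·d_A = (-37.3648,-41.0717)
T_B = V + ((C−V)·d_B)·d_B = V + 45.9576·d_B = (-10.6327,-43.5716)
sweep = 180° − θ = 146.0322°

center=(-24.3805,-46.4040) T_A=(-37.3648,-41.0717) T_B=(-10.6327,-43.5716) sweep=146.0322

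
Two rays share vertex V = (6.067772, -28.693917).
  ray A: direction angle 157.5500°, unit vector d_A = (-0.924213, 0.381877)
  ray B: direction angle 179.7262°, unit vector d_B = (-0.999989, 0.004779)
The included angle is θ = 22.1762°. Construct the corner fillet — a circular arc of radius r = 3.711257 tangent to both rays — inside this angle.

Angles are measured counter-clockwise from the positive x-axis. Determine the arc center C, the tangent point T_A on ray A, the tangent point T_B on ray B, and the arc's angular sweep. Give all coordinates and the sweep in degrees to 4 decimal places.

center=(-12.8515,-24.8922) T_A=(-11.4343,-21.4622) T_B=(-12.8693,-28.6034) sweep=157.8238

bisector direction at 168.6381° = (-0.980402,0.197005)
center distance |VC| = r/sin(θ/2) = 3.711257/sin(11.0881°) = 19.297487
C = V + |VC|·bis = (-12.8515,-24.8922)
T_A = V + ((C−V)·d_A)·d_A = V + 18.9373·d_A = (-11.4343,-21.4622)
T_B = V + ((C−V)·d_B)·d_B = V + 18.9373·d_B = (-12.8693,-28.6034)
sweep = 180° − θ = 157.8238°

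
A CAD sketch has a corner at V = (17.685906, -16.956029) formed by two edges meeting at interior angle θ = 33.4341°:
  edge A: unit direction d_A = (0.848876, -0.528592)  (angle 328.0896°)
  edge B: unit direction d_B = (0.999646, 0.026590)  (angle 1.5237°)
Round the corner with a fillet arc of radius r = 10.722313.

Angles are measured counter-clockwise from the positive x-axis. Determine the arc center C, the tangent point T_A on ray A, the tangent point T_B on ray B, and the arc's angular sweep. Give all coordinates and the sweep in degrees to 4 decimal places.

bisector direction at 344.8067° = (0.965047,-0.262077)
center distance |VC| = r/sin(θ/2) = 10.722313/sin(16.7171°) = 37.276132
C = V + |VC|·bis = (53.6591,-26.7253)
T_A = V + ((C−V)·d_A)·d_A = V + 35.7007·d_A = (47.9914,-35.8272)
T_B = V + ((C−V)·d_B)·d_B = V + 35.7007·d_B = (53.3740,-16.0067)
sweep = 180° − θ = 146.5659°

center=(53.6591,-26.7253) T_A=(47.9914,-35.8272) T_B=(53.3740,-16.0067) sweep=146.5659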